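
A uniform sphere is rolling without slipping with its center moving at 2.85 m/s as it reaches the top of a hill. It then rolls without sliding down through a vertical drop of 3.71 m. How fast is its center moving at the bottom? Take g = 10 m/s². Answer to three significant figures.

v ≈ 7.82 m/s

The moment of inertia is (2/5)MR², giving k ≡ I/(MR²) = 0.4.
Pure rolling means v = ωR; then KE = ½Mv² + ½I(v/R)² = ½(1+k)Mv² = (7/10)Mv².
Energy conservation: (7/10)Mv₀² + Mgh = (7/10)Mv², so v² = v₀² + 2gh/(1+k).
v = √(2.85² + 2×10×3.71/1.4) = √61.12 ≈ 7.82 m/s.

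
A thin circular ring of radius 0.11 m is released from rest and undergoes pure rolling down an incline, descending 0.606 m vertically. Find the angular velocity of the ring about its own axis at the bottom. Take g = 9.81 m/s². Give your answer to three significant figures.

Here I = MR², so the shape factor k = I/(MR²) = 1.
Rolling without slipping gives ω = v/R, so the total kinetic energy is ½Mv² + ½Iω² = ½(1+k)Mv² = Mv².
Energy conservation Mgh = ½(1+k)Mv² gives v = √(2gh/(1+k)) = √(2 × 9.81 × 0.606 / 2) = 2.438 m/s.
The angular speed follows from ω = v/R = 2.438/0.11 ≈ 22.2 rad/s.

ω ≈ 22.2 rad/s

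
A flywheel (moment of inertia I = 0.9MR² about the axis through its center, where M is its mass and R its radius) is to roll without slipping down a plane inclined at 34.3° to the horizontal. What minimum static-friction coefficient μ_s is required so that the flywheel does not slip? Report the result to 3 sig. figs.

μ_min ≈ 0.323

For this body I = 0.9MR², i.e. k = I/(MR²) = 0.9.
Along the incline Mg sinθ − f = Ma, and torque about the center fR = Iα = kMR²(a/R) gives f = kMa.
These give a = g sinθ/(1+k) and the required friction f = kMg sinθ/(1+k).
The normal force is N = Mg cosθ, so μ_min = f/N = k tanθ/(1+k).
μ_min = 0.9 × tan34.3° / 1.9 ≈ 0.323.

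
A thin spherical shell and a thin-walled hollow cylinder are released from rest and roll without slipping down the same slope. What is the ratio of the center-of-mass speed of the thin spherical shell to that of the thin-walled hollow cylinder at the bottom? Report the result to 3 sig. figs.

v_ratio ≈ 1.10

Each satisfies Mgh = ½(1+k)Mv² with k = I/(MR²), so v ∝ 1/√(1+k).
For the thin spherical shell k = 2/3; for the thin-walled hollow cylinder k = 1.
v₁/v₂ = √((1+k₂)/(1+k₁)) = √(2/1.667) ≈ 1.10.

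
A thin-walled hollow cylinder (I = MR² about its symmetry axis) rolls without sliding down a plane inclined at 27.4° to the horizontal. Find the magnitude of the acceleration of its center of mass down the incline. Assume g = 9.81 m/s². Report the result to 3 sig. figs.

a ≈ 2.26 m/s²

For this body I = MR², i.e. k = I/(MR²) = 1.
Along the incline Mg sinθ − f = Ma, and torque about the center fR = Iα = kMR²(a/R) gives f = kMa.
Eliminating f: Mg sinθ = (1+k)Ma, so a = g sinθ/(1+k) = 9.81 × sin27.4° / 2 ≈ 2.26 m/s².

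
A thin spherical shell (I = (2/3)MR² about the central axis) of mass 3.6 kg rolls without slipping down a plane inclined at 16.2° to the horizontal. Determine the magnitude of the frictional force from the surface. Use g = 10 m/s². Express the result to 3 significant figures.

f ≈ 4.02 N

The moment of inertia is (2/3)MR², giving k ≡ I/(MR²) = 2/3.
Newton's second law down the slope: Mg sinθ − f = Ma. The torque equation fR = Iα (with α = a/R) gives f = kMa.
Combining, a = g sinθ/(1+k) and f = kMa = kMg sinθ/(1+k).
f = (2/3) × 3.6 × 10 × sin16.2° / 1.667 ≈ 4.02 N.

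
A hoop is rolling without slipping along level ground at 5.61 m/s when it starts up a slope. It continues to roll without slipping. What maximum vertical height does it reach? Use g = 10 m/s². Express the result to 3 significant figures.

h ≈ 3.15 m

Here I = MR², so the shape factor k = I/(MR²) = 1.
Rolling without slipping gives ω = v/R, so the total kinetic energy is ½Mv² + ½Iω² = ½(1+k)Mv² = Mv².
At the top the kinetic energy is zero, so Mv₀² = Mgh.
Thus h = (1+k)v₀²/(2g) = 2 × 5.61² / (2 × 10) ≈ 3.15 m.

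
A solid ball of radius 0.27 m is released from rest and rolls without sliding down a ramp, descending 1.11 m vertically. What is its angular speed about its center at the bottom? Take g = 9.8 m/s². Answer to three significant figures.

For this body I = (2/5)MR², i.e. k = I/(MR²) = 0.4.
The rolling condition ω = v/R makes the rotational term ½I(v/R)² = ½kMv², so KE_total = ½(1+k)Mv² = (7/10)Mv².
Energy conservation Mgh = ½(1+k)Mv² gives v = √(2gh/(1+k)) = √(2 × 9.8 × 1.11 / 1.4) = 3.942 m/s.
The angular speed follows from ω = v/R = 3.942/0.27 ≈ 14.6 rad/s.

ω ≈ 14.6 rad/s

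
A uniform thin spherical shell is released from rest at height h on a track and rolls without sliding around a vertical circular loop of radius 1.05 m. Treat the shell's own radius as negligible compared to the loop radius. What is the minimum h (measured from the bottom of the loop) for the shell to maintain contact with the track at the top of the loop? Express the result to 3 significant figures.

h_min ≈ 2.98 m

For this body I = (2/3)MR², i.e. k = I/(MR²) = 2/3.
At the top of the loop, the minimum-contact condition is Mg = Mv_top²/r, so v_top² = gr.
With ω = v/R, the kinetic energy at speed v is ½(1+k)Mv² = (5/6)Mv².
Energy conservation from release (height h) to the top (height 2r): Mgh = Mg(2r) + (5/6)M·gr.
Thus h_min = 2r + (1+k)r/2 = r(2 + 1.667/2) = 1.05 × 2.833 ≈ 2.98 m.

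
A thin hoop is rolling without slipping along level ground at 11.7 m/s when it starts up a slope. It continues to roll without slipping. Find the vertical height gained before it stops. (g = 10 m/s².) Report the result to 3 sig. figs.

h ≈ 13.7 m

The moment of inertia is MR², giving k ≡ I/(MR²) = 1.
Pure rolling means v = ωR; then KE = ½Mv² + ½I(v/R)² = ½(1+k)Mv² = Mv².
All of this converts to potential energy at the highest point: Mv₀² = Mgh.
Thus h = (1+k)v₀²/(2g) = 2 × 11.7² / (2 × 10) ≈ 13.7 m.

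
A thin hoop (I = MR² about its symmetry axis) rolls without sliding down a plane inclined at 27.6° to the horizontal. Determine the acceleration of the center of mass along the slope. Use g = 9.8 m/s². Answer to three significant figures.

With I = MR², the ratio k = I/(MR²) is 1.
Along the incline Mg sinθ − f = Ma, and torque about the center fR = Iα = kMR²(a/R) gives f = kMa.
Eliminating f: Mg sinθ = (1+k)Ma, so a = g sinθ/(1+k) = 9.8 × sin27.6° / 2 ≈ 2.27 m/s².

a ≈ 2.27 m/s²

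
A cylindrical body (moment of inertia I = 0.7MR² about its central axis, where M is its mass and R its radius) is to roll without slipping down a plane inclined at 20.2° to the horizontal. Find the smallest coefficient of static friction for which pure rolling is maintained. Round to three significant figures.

μ_min ≈ 0.151

The moment of inertia is 0.7MR², giving k ≡ I/(MR²) = 0.7.
Newton's second law down the slope: Mg sinθ − f = Ma. The torque equation fR = Iα (with α = a/R) gives f = kMa.
These give a = g sinθ/(1+k) and the required friction f = kMg sinθ/(1+k).
The normal force is N = Mg cosθ, so μ_min = f/N = k tanθ/(1+k).
μ_min = 0.7 × tan20.2° / 1.7 ≈ 0.151.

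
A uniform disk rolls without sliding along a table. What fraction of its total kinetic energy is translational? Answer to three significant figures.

Here I = (1/2)MR², so the shape factor k = I/(MR²) = 0.5.
With ω = v/R, KE_trans = ½Mv² and KE_rot = ½Iω² = ½kMv², so KE_total = ½(1+k)Mv².
The translational fraction is therefore 1/(1+k) = 1/1.5 ≈ 0.667.

fraction ≈ 0.667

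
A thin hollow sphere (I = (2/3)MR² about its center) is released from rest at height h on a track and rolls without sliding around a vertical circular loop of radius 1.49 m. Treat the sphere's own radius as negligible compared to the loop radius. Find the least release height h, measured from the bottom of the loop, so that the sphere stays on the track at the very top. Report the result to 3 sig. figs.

For this body I = (2/3)MR², i.e. k = I/(MR²) = 2/3.
At the top, contact is just lost when gravity alone supplies the centripetal force: Mg = Mv_top²/r, i.e. v_top² = gr.
With ω = v/R, the kinetic energy at speed v is ½(1+k)Mv² = (5/6)Mv².
Energy conservation from release (height h) to the top (height 2r): Mgh = Mg(2r) + (5/6)M·gr.
Thus h_min = 2r + (1+k)r/2 = r(2 + 1.667/2) = 1.49 × 2.833 ≈ 4.22 m.

h_min ≈ 4.22 m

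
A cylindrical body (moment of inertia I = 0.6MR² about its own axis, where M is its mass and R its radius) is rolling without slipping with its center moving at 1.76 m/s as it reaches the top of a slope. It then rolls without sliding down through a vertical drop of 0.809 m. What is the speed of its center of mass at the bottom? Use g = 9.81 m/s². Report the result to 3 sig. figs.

v ≈ 3.61 m/s

The moment of inertia is 0.6MR², giving k ≡ I/(MR²) = 0.6.
Pure rolling means v = ωR; then KE = ½Mv² + ½I(v/R)² = ½(1+k)Mv² = (4/5)Mv².
Energy conservation: (4/5)Mv₀² + Mgh = (4/5)Mv², so v² = v₀² + 2gh/(1+k).
v = √(1.76² + 2×9.81×0.809/1.6) = √13.02 ≈ 3.61 m/s.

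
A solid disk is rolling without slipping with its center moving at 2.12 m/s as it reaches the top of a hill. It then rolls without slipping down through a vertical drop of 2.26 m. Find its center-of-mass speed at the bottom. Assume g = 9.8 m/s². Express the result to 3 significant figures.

Here I = (1/2)MR², so the shape factor k = I/(MR²) = 0.5.
Since it rolls without slipping, ω = v/R and KE = ½Mv² + ½Iω² = ½(1+k)Mv² = (3/4)Mv².
Conserving energy between top and bottom: (3/4)Mv² = (3/4)Mv₀² + Mgh, hence v² = v₀² + 2gh/(1+k).
v = √(2.12² + 2×9.8×2.26/1.5) = √34.03 ≈ 5.83 m/s.

v ≈ 5.83 m/s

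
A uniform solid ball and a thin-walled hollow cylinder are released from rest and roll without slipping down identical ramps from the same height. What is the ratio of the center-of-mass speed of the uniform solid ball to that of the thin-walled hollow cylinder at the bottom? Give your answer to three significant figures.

Each satisfies Mgh = ½(1+k)Mv² with k = I/(MR²), so v ∝ 1/√(1+k).
For the uniform solid ball k = 0.4; for the thin-walled hollow cylinder k = 1.
v₁/v₂ = √((1+k₂)/(1+k₁)) = √(2/1.4) ≈ 1.20.

v_ratio ≈ 1.20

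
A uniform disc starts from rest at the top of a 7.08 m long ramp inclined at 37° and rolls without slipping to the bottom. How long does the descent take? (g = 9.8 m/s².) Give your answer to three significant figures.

t ≈ 1.90 s

For this body I = (1/2)MR², i.e. k = I/(MR²) = 0.5.
Translational: Mg sinθ − f = Ma. Rotational about the CM: fR = Iα = kMRa, so f = kMa.
Hence a = g sinθ/(1+k) = 9.8×sin37°/1.5 = 3.932 m/s².
With constant a from rest, t = √(2L/a) = √(2·7.08/3.932) ≈ 1.90 s.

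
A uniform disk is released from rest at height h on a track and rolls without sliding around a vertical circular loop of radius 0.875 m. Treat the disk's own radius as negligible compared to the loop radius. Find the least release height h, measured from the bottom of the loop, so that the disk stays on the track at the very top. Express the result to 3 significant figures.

Here I = (1/2)MR², so the shape factor k = I/(MR²) = 0.5.
At the top of the loop, the minimum-contact condition is Mg = Mv_top²/r, so v_top² = gr.
With ω = v/R, the kinetic energy at speed v is ½(1+k)Mv² = (3/4)Mv².
Energy conservation from release (height h) to the top (height 2r): Mgh = Mg(2r) + (3/4)M·gr.
Thus h_min = 2r + (1+k)r/2 = r(2 + 1.5/2) = 0.875 × 2.75 ≈ 2.41 m.

h_min ≈ 2.41 m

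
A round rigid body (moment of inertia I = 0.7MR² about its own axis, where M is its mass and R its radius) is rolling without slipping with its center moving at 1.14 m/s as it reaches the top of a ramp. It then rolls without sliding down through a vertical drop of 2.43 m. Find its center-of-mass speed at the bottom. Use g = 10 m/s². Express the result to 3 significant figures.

v ≈ 5.47 m/s

Here I = 0.7MR², so the shape factor k = I/(MR²) = 0.7.
Pure rolling means v = ωR; then KE = ½Mv² + ½I(v/R)² = ½(1+k)Mv² = (17/20)Mv².
Conserving energy between top and bottom: (17/20)Mv² = (17/20)Mv₀² + Mgh, hence v² = v₀² + 2gh/(1+k).
v = √(1.14² + 2×10×2.43/1.7) = √29.89 ≈ 5.47 m/s.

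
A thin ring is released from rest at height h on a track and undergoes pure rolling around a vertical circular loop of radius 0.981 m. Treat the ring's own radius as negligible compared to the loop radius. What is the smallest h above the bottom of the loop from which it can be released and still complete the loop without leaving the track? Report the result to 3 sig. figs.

h_min ≈ 2.94 m

Here I = MR², so the shape factor k = I/(MR²) = 1.
At the top of the loop, the minimum-contact condition is Mg = Mv_top²/r, so v_top² = gr.
With ω = v/R, the kinetic energy at speed v is ½(1+k)Mv² = Mv².
Energy conservation from release (height h) to the top (height 2r): Mgh = Mg(2r) + M·gr.
Thus h_min = 2r + (1+k)r/2 = r(2 + 2/2) = 0.981 × 3 ≈ 2.94 m.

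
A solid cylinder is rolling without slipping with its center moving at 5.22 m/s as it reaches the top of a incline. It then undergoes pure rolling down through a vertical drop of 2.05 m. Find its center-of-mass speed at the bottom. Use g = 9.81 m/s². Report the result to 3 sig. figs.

The moment of inertia is (1/2)MR², giving k ≡ I/(MR²) = 0.5.
Pure rolling means v = ωR; then KE = ½Mv² + ½I(v/R)² = ½(1+k)Mv² = (3/4)Mv².
Conserving energy between top and bottom: (3/4)Mv² = (3/4)Mv₀² + Mgh, hence v² = v₀² + 2gh/(1+k).
v = √(5.22² + 2×9.81×2.05/1.5) = √54.06 ≈ 7.35 m/s.

v ≈ 7.35 m/s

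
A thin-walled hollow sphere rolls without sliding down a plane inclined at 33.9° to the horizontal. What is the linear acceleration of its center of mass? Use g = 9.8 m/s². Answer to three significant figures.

Here I = (2/3)MR², so the shape factor k = I/(MR²) = 2/3.
Newton's second law down the slope: Mg sinθ − f = Ma. The torque equation fR = Iα (with α = a/R) gives f = kMa.
Eliminating f: Mg sinθ = (1+k)Ma, so a = g sinθ/(1+k) = 9.8 × sin33.9° / 1.667 ≈ 3.28 m/s².

a ≈ 3.28 m/s²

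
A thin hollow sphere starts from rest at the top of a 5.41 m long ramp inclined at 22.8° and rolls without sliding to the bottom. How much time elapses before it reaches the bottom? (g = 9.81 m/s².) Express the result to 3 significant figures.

With I = (2/3)MR², the ratio k = I/(MR²) is 2/3.
Newton's second law down the slope: Mg sinθ − f = Ma. The torque equation fR = Iα (with α = a/R) gives f = kMa.
Hence a = g sinθ/(1+k) = 9.81×sin22.8°/1.667 = 2.281 m/s².
With constant a from rest, t = √(2L/a) = √(2·5.41/2.281) ≈ 2.18 s.

t ≈ 2.18 s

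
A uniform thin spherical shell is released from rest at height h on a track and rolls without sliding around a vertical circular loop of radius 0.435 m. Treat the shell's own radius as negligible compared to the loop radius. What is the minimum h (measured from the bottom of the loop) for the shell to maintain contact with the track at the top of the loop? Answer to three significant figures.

h_min ≈ 1.23 m

Here I = (2/3)MR², so the shape factor k = I/(MR²) = 2/3.
At the top of the loop, the minimum-contact condition is Mg = Mv_top²/r, so v_top² = gr.
With ω = v/R, the kinetic energy at speed v is ½(1+k)Mv² = (5/6)Mv².
Energy conservation from release (height h) to the top (height 2r): Mgh = Mg(2r) + (5/6)M·gr.
Thus h_min = 2r + (1+k)r/2 = r(2 + 1.667/2) = 0.435 × 2.833 ≈ 1.23 m.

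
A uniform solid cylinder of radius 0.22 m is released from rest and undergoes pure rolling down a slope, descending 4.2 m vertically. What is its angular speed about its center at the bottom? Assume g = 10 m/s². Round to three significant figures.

With I = (1/2)MR², the ratio k = I/(MR²) is 0.5.
Pure rolling means v = ωR; then KE = ½Mv² + ½I(v/R)² = ½(1+k)Mv² = (3/4)Mv².
Energy conservation Mgh = ½(1+k)Mv² gives v = √(2gh/(1+k)) = √(2 × 10 × 4.2 / 1.5) = 7.483 m/s.
The angular speed follows from ω = v/R = 7.483/0.22 ≈ 34.0 rad/s.

ω ≈ 34.0 rad/s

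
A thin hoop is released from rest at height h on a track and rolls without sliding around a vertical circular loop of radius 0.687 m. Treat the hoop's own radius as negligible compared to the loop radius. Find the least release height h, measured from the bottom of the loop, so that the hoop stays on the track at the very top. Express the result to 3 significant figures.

h_min ≈ 2.06 m

The moment of inertia is MR², giving k ≡ I/(MR²) = 1.
At the top, contact is just lost when gravity alone supplies the centripetal force: Mg = Mv_top²/r, i.e. v_top² = gr.
With ω = v/R, the kinetic energy at speed v is ½(1+k)Mv² = Mv².
Energy conservation from release (height h) to the top (height 2r): Mgh = Mg(2r) + M·gr.
Thus h_min = 2r + (1+k)r/2 = r(2 + 2/2) = 0.687 × 3 ≈ 2.06 m.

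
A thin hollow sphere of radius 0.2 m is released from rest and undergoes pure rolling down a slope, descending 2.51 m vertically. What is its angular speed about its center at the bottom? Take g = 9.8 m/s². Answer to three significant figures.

ω ≈ 27.2 rad/s

The moment of inertia is (2/3)MR², giving k ≡ I/(MR²) = 2/3.
Pure rolling means v = ωR; then KE = ½Mv² + ½I(v/R)² = ½(1+k)Mv² = (5/6)Mv².
Energy conservation Mgh = ½(1+k)Mv² gives v = √(2gh/(1+k)) = √(2 × 9.8 × 2.51 / 1.667) = 5.433 m/s.
Then ω = v/R = 5.433 / 0.2 ≈ 27.2 rad/s.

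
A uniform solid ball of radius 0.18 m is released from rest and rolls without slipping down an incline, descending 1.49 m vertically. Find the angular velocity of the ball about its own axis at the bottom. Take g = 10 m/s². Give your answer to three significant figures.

ω ≈ 25.6 rad/s

Here I = (2/5)MR², so the shape factor k = I/(MR²) = 0.4.
Pure rolling means v = ωR; then KE = ½Mv² + ½I(v/R)² = ½(1+k)Mv² = (7/10)Mv².
Energy conservation Mgh = ½(1+k)Mv² gives v = √(2gh/(1+k)) = √(2 × 10 × 1.49 / 1.4) = 4.614 m/s.
The angular speed follows from ω = v/R = 4.614/0.18 ≈ 25.6 rad/s.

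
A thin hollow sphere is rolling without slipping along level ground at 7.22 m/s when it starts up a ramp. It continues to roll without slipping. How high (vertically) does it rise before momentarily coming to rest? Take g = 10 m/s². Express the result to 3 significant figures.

With I = (2/3)MR², the ratio k = I/(MR²) is 2/3.
The rolling condition ω = v/R makes the rotational term ½I(v/R)² = ½kMv², so KE_total = ½(1+k)Mv² = (5/6)Mv².
At the top the kinetic energy is zero, so (5/6)Mv₀² = Mgh.
Thus h = (1+k)v₀²/(2g) = 1.667 × 7.22² / (2 × 10) ≈ 4.34 m.

h ≈ 4.34 m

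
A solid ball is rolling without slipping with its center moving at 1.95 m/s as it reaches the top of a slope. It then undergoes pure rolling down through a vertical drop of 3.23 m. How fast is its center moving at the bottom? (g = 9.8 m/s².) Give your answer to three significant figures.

v ≈ 7.00 m/s

With I = (2/5)MR², the ratio k = I/(MR²) is 0.4.
The rolling condition ω = v/R makes the rotational term ½I(v/R)² = ½kMv², so KE_total = ½(1+k)Mv² = (7/10)Mv².
Conserving energy between top and bottom: (7/10)Mv² = (7/10)Mv₀² + Mgh, hence v² = v₀² + 2gh/(1+k).
v = √(1.95² + 2×9.8×3.23/1.4) = √49.02 ≈ 7.00 m/s.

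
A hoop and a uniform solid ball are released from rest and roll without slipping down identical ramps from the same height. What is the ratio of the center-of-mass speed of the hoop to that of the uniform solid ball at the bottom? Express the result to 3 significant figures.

v_ratio ≈ 0.837

Each satisfies Mgh = ½(1+k)Mv² with k = I/(MR²), so v ∝ 1/√(1+k).
For the hoop k = 1; for the uniform solid ball k = 0.4.
v₁/v₂ = √((1+k₂)/(1+k₁)) = √(1.4/2) ≈ 0.837.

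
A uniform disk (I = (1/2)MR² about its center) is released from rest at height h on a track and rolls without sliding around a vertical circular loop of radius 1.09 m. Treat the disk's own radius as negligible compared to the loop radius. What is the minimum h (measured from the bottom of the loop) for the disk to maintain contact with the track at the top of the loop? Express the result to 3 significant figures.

h_min ≈ 3.00 m

For this body I = (1/2)MR², i.e. k = I/(MR²) = 0.5.
At the top, contact is just lost when gravity alone supplies the centripetal force: Mg = Mv_top²/r, i.e. v_top² = gr.
With ω = v/R, the kinetic energy at speed v is ½(1+k)Mv² = (3/4)Mv².
Energy conservation from release (height h) to the top (height 2r): Mgh = Mg(2r) + (3/4)M·gr.
Thus h_min = 2r + (1+k)r/2 = r(2 + 1.5/2) = 1.09 × 2.75 ≈ 3.00 m.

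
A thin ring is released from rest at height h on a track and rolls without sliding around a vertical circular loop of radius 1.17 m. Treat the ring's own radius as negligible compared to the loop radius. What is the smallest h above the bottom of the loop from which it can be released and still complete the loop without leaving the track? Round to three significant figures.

With I = MR², the ratio k = I/(MR²) is 1.
At the top of the loop, the minimum-contact condition is Mg = Mv_top²/r, so v_top² = gr.
With ω = v/R, the kinetic energy at speed v is ½(1+k)Mv² = Mv².
Energy conservation from release (height h) to the top (height 2r): Mgh = Mg(2r) + M·gr.
Thus h_min = 2r + (1+k)r/2 = r(2 + 2/2) = 1.17 × 3 ≈ 3.51 m.

h_min ≈ 3.51 m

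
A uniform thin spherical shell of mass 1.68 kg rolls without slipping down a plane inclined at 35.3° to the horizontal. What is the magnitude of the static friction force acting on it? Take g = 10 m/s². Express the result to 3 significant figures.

The moment of inertia is (2/3)MR², giving k ≡ I/(MR²) = 2/3.
Newton's second law down the slope: Mg sinθ − f = Ma. The torque equation fR = Iα (with α = a/R) gives f = kMa.
Combining, a = g sinθ/(1+k) and f = kMa = kMg sinθ/(1+k).
f = (2/3) × 1.68 × 10 × sin35.3° / 1.667 ≈ 3.88 N.

f ≈ 3.88 N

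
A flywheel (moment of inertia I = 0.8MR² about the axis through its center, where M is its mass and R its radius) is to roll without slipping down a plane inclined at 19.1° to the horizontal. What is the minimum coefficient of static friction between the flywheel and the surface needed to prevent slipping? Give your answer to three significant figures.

For this body I = 0.8MR², i.e. k = I/(MR²) = 0.8.
Along the incline Mg sinθ − f = Ma, and torque about the center fR = Iα = kMR²(a/R) gives f = kMa.
These give a = g sinθ/(1+k) and the required friction f = kMg sinθ/(1+k).
The normal force is N = Mg cosθ, so μ_min = f/N = k tanθ/(1+k).
μ_min = 0.8 × tan19.1° / 1.8 ≈ 0.154.

μ_min ≈ 0.154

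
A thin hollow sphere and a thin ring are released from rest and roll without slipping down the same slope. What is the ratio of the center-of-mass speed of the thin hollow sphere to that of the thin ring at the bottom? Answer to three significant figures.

Each satisfies Mgh = ½(1+k)Mv² with k = I/(MR²), so v ∝ 1/√(1+k).
For the thin hollow sphere k = 2/3; for the thin ring k = 1.
v₁/v₂ = √((1+k₂)/(1+k₁)) = √(2/1.667) ≈ 1.10.

v_ratio ≈ 1.10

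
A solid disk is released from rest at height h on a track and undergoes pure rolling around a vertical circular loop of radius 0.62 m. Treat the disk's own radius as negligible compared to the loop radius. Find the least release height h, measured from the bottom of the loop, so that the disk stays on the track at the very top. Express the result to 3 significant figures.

h_min ≈ 1.71 m

The moment of inertia is (1/2)MR², giving k ≡ I/(MR²) = 0.5.
At the top, contact is just lost when gravity alone supplies the centripetal force: Mg = Mv_top²/r, i.e. v_top² = gr.
With ω = v/R, the kinetic energy at speed v is ½(1+k)Mv² = (3/4)Mv².
Energy conservation from release (height h) to the top (height 2r): Mgh = Mg(2r) + (3/4)M·gr.
Thus h_min = 2r + (1+k)r/2 = r(2 + 1.5/2) = 0.62 × 2.75 ≈ 1.71 m.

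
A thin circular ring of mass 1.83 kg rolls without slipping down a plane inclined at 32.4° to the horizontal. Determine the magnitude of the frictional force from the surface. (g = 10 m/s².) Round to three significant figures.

f ≈ 4.90 N

Here I = MR², so the shape factor k = I/(MR²) = 1.
Newton's second law down the slope: Mg sinθ − f = Ma. The torque equation fR = Iα (with α = a/R) gives f = kMa.
Combining, a = g sinθ/(1+k) and f = kMa = kMg sinθ/(1+k).
f = 1 × 1.83 × 10 × sin32.4° / 2 ≈ 4.90 N.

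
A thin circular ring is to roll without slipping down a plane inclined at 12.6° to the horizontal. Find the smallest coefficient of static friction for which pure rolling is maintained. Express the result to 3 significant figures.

μ_min ≈ 0.112

For this body I = MR², i.e. k = I/(MR²) = 1.
Newton's second law down the slope: Mg sinθ − f = Ma. The torque equation fR = Iα (with α = a/R) gives f = kMa.
These give a = g sinθ/(1+k) and the required friction f = kMg sinθ/(1+k).
The normal force is N = Mg cosθ, so μ_min = f/N = k tanθ/(1+k).
μ_min = 1 × tan12.6° / 2 ≈ 0.112.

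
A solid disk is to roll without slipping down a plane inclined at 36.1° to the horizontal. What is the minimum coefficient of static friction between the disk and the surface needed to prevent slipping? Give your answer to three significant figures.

The moment of inertia is (1/2)MR², giving k ≡ I/(MR²) = 0.5.
Translational: Mg sinθ − f = Ma. Rotational about the CM: fR = Iα = kMRa, so f = kMa.
These give a = g sinθ/(1+k) and the required friction f = kMg sinθ/(1+k).
With N = Mg cosθ, the no-slip condition f ≤ μN gives μ_min = f/N = k tanθ/(1+k).
μ_min = 0.5 × tan36.1° / 1.5 ≈ 0.243.

μ_min ≈ 0.243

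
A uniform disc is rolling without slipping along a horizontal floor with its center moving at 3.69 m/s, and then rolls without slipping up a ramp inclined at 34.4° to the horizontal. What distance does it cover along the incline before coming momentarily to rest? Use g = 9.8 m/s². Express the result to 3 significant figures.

For this body I = (1/2)MR², i.e. k = I/(MR²) = 0.5.
The rolling condition ω = v/R makes the rotational term ½I(v/R)² = ½kMv², so KE_total = ½(1+k)Mv² = (3/4)Mv².
Setting this equal to Mgh gives the vertical rise h = (1+k)v₀²/(2g) = 1.5×3.69²/(2×9.8) = 1.042 m.
Along the incline, d = h/sinθ = 1.042/sin34.4° ≈ 1.84 m.

d ≈ 1.84 m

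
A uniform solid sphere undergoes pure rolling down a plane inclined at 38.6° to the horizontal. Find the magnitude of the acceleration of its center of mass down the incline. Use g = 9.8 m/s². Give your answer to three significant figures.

a ≈ 4.37 m/s²

For this body I = (2/5)MR², i.e. k = I/(MR²) = 0.4.
Along the incline Mg sinθ − f = Ma, and torque about the center fR = Iα = kMR²(a/R) gives f = kMa.
Eliminating f: Mg sinθ = (1+k)Ma, so a = g sinθ/(1+k) = 9.8 × sin38.6° / 1.4 ≈ 4.37 m/s².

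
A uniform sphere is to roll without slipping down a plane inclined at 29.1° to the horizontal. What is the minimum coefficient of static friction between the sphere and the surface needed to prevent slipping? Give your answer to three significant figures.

With I = (2/5)MR², the ratio k = I/(MR²) is 0.4.
Along the incline Mg sinθ − f = Ma, and torque about the center fR = Iα = kMR²(a/R) gives f = kMa.
These give a = g sinθ/(1+k) and the required friction f = kMg sinθ/(1+k).
With N = Mg cosθ, the no-slip condition f ≤ μN gives μ_min = f/N = k tanθ/(1+k).
μ_min = 0.4 × tan29.1° / 1.4 ≈ 0.159.

μ_min ≈ 0.159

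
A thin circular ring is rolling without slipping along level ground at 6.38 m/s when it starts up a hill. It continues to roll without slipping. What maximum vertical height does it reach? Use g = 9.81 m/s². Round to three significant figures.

h ≈ 4.15 m

Here I = MR², so the shape factor k = I/(MR²) = 1.
Since it rolls without slipping, ω = v/R and KE = ½Mv² + ½Iω² = ½(1+k)Mv² = Mv².
At the top the kinetic energy is zero, so Mv₀² = Mgh.
Thus h = (1+k)v₀²/(2g) = 2 × 6.38² / (2 × 9.81) ≈ 4.15 m.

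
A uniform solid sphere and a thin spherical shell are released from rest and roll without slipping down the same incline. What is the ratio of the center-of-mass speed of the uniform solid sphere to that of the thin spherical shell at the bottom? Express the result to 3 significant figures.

Each satisfies Mgh = ½(1+k)Mv² with k = I/(MR²), so v ∝ 1/√(1+k).
For the uniform solid sphere k = 0.4; for the thin spherical shell k = 2/3.
v₁/v₂ = √((1+k₂)/(1+k₁)) = √(1.667/1.4) ≈ 1.09.

v_ratio ≈ 1.09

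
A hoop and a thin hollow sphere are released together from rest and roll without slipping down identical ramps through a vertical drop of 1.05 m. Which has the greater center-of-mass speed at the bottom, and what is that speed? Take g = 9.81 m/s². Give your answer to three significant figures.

the thin hollow sphere, at v ≈ 3.52 m/s

For rolling without slipping, Mgh = ½(1+k)Mv² where k = I/(MR²), so v = √(2gh/(1+k)).
Hoop: k = 1, giving v = √(2×9.81×1.05/2) = 3.209 m/s.
Thin hollow sphere: k = 2/3, giving v = √(2×9.81×1.05/1.667) = 3.516 m/s.
The smaller k wins: the thin hollow sphere, at ≈ 3.52 m/s.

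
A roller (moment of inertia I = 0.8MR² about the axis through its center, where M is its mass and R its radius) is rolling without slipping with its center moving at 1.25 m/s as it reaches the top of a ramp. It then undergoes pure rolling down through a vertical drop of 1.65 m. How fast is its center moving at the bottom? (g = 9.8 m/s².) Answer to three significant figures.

v ≈ 4.42 m/s

Here I = 0.8MR², so the shape factor k = I/(MR²) = 0.8.
Since it rolls without slipping, ω = v/R and KE = ½Mv² + ½Iω² = ½(1+k)Mv² = (9/10)Mv².
Conserving energy between top and bottom: (9/10)Mv² = (9/10)Mv₀² + Mgh, hence v² = v₀² + 2gh/(1+k).
v = √(1.25² + 2×9.8×1.65/1.8) = √19.53 ≈ 4.42 m/s.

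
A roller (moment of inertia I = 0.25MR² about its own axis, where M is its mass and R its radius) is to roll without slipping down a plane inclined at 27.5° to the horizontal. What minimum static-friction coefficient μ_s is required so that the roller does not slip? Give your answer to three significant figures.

The moment of inertia is 0.25MR², giving k ≡ I/(MR²) = 0.25.
Newton's second law down the slope: Mg sinθ − f = Ma. The torque equation fR = Iα (with α = a/R) gives f = kMa.
These give a = g sinθ/(1+k) and the required friction f = kMg sinθ/(1+k).
With N = Mg cosθ, the no-slip condition f ≤ μN gives μ_min = f/N = k tanθ/(1+k).
μ_min = 0.25 × tan27.5° / 1.25 ≈ 0.104.

μ_min ≈ 0.104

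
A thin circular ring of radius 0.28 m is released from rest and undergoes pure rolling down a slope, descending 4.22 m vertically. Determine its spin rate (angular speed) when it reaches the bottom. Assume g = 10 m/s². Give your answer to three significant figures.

ω ≈ 23.2 rad/s

For this body I = MR², i.e. k = I/(MR²) = 1.
The rolling condition ω = v/R makes the rotational term ½I(v/R)² = ½kMv², so KE_total = ½(1+k)Mv² = Mv².
Energy conservation Mgh = ½(1+k)Mv² gives v = √(2gh/(1+k)) = √(2 × 10 × 4.22 / 2) = 6.496 m/s.
Then ω = v/R = 6.496 / 0.28 ≈ 23.2 rad/s.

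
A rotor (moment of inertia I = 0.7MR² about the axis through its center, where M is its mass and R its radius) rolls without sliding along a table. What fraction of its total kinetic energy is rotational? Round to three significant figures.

fraction ≈ 0.412

Here I = 0.7MR², so the shape factor k = I/(MR²) = 0.7.
With ω = v/R, KE_trans = ½Mv² and KE_rot = ½Iω² = ½kMv², so KE_total = ½(1+k)Mv².
The rotational fraction is therefore k/(1+k) = 0.7/1.7 ≈ 0.412.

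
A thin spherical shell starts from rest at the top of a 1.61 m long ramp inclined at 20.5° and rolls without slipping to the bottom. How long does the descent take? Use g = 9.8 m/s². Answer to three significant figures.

Here I = (2/3)MR², so the shape factor k = I/(MR²) = 2/3.
Along the incline Mg sinθ − f = Ma, and torque about the center fR = Iα = kMR²(a/R) gives f = kMa.
Hence a = g sinθ/(1+k) = 9.8×sin20.5°/1.667 = 2.059 m/s².
With constant a from rest, t = √(2L/a) = √(2·1.61/2.059) ≈ 1.25 s.

t ≈ 1.25 s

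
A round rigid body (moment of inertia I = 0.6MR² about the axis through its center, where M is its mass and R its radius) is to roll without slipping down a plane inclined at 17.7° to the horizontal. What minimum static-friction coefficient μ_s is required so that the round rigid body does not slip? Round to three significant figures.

μ_min ≈ 0.120

With I = 0.6MR², the ratio k = I/(MR²) is 0.6.
Newton's second law down the slope: Mg sinθ − f = Ma. The torque equation fR = Iα (with α = a/R) gives f = kMa.
These give a = g sinθ/(1+k) and the required friction f = kMg sinθ/(1+k).
The normal force is N = Mg cosθ, so μ_min = f/N = k tanθ/(1+k).
μ_min = 0.6 × tan17.7° / 1.6 ≈ 0.120.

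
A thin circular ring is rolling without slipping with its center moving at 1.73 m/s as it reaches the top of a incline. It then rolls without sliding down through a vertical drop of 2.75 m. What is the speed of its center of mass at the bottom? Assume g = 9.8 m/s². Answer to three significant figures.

v ≈ 5.47 m/s

For this body I = MR², i.e. k = I/(MR²) = 1.
Since it rolls without slipping, ω = v/R and KE = ½Mv² + ½Iω² = ½(1+k)Mv² = Mv².
Conserving energy between top and bottom: Mv² = Mv₀² + Mgh, hence v² = v₀² + 2gh/(1+k).
v = √(1.73² + 2×9.8×2.75/2) = √29.94 ≈ 5.47 m/s.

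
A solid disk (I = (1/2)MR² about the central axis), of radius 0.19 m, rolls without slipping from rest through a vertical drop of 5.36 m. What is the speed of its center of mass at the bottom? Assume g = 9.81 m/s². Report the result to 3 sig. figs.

Here I = (1/2)MR², so the shape factor k = I/(MR²) = 0.5.
The rolling condition ω = v/R makes the rotational term ½I(v/R)² = ½kMv², so KE_total = ½(1+k)Mv² = (3/4)Mv².
Energy conservation: Mgh = (3/4)Mv², so v = √(2gh/(1+k)) = √(2 × 9.81 × 5.36 / 1.5) ≈ 8.37 m/s.

v ≈ 8.37 m/s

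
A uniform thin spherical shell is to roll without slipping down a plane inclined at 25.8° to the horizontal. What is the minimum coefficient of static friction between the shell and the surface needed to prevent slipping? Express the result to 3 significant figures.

The moment of inertia is (2/3)MR², giving k ≡ I/(MR²) = 2/3.
Translational: Mg sinθ − f = Ma. Rotational about the CM: fR = Iα = kMRa, so f = kMa.
These give a = g sinθ/(1+k) and the required friction f = kMg sinθ/(1+k).
With N = Mg cosθ, the no-slip condition f ≤ μN gives μ_min = f/N = k tanθ/(1+k).
μ_min = (2/3) × tan25.8° / 1.667 ≈ 0.193.

μ_min ≈ 0.193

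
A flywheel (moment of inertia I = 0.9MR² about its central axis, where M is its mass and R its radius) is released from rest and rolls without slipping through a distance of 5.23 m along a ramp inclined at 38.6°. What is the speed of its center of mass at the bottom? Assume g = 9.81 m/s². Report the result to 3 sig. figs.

v ≈ 5.80 m/s

The moment of inertia is 0.9MR², giving k ≡ I/(MR²) = 0.9.
The rolling condition ω = v/R makes the rotational term ½I(v/R)² = ½kMv², so KE_total = ½(1+k)Mv² = (19/20)Mv².
The vertical drop is h = L sinθ = 5.23 × sin38.6° = 3.263 m.
Setting Mgh = (19/20)Mv² gives v = √(2gh/(1+k)) = √(2·9.81·3.263/1.9) ≈ 5.80 m/s.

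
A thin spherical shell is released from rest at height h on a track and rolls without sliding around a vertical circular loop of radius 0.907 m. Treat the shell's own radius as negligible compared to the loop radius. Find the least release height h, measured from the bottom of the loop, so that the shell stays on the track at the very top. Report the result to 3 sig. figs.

The moment of inertia is (2/3)MR², giving k ≡ I/(MR²) = 2/3.
At the top of the loop, the minimum-contact condition is Mg = Mv_top²/r, so v_top² = gr.
With ω = v/R, the kinetic energy at speed v is ½(1+k)Mv² = (5/6)Mv².
Energy conservation from release (height h) to the top (height 2r): Mgh = Mg(2r) + (5/6)M·gr.
Thus h_min = 2r + (1+k)r/2 = r(2 + 1.667/2) = 0.907 × 2.833 ≈ 2.57 m.

h_min ≈ 2.57 m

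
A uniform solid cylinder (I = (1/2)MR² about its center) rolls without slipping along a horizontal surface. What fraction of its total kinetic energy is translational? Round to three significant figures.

fraction ≈ 0.667

For this body I = (1/2)MR², i.e. k = I/(MR²) = 0.5.
Since ω = v/R, the translational part is ½Mv² and the rotational part is ½I(v/R)² = ½kMv²; the total is ½(1+k)Mv².
The translational fraction is therefore 1/(1+k) = 1/1.5 ≈ 0.667.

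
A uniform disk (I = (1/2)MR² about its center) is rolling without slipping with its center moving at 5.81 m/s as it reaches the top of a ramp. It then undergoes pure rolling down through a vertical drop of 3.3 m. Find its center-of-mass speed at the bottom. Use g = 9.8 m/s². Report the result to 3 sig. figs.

v ≈ 8.77 m/s

Here I = (1/2)MR², so the shape factor k = I/(MR²) = 0.5.
Rolling without slipping gives ω = v/R, so the total kinetic energy is ½Mv² + ½Iω² = ½(1+k)Mv² = (3/4)Mv².
Energy conservation: (3/4)Mv₀² + Mgh = (3/4)Mv², so v² = v₀² + 2gh/(1+k).
v = √(5.81² + 2×9.8×3.3/1.5) = √76.88 ≈ 8.77 m/s.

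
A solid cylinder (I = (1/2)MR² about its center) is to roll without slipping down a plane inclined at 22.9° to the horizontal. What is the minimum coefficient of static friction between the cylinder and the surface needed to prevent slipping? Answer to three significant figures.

With I = (1/2)MR², the ratio k = I/(MR²) is 0.5.
Newton's second law down the slope: Mg sinθ − f = Ma. The torque equation fR = Iα (with α = a/R) gives f = kMa.
These give a = g sinθ/(1+k) and the required friction f = kMg sinθ/(1+k).
The normal force is N = Mg cosθ, so μ_min = f/N = k tanθ/(1+k).
μ_min = 0.5 × tan22.9° / 1.5 ≈ 0.141.

μ_min ≈ 0.141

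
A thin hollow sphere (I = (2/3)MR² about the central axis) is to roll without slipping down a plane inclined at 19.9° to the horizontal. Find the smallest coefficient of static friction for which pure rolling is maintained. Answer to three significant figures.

μ_min ≈ 0.145

For this body I = (2/3)MR², i.e. k = I/(MR²) = 2/3.
Translational: Mg sinθ − f = Ma. Rotational about the CM: fR = Iα = kMRa, so f = kMa.
These give a = g sinθ/(1+k) and the required friction f = kMg sinθ/(1+k).
The normal force is N = Mg cosθ, so μ_min = f/N = k tanθ/(1+k).
μ_min = (2/3) × tan19.9° / 1.667 ≈ 0.145.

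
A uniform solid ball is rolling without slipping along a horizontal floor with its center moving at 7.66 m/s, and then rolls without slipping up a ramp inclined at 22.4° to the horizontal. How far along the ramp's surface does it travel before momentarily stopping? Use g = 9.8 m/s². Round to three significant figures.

d ≈ 11.0 m

With I = (2/5)MR², the ratio k = I/(MR²) is 0.4.
Rolling without slipping gives ω = v/R, so the total kinetic energy is ½Mv² + ½Iω² = ½(1+k)Mv² = (7/10)Mv².
Setting this equal to Mgh gives the vertical rise h = (1+k)v₀²/(2g) = 1.4×7.66²/(2×9.8) = 4.191 m.
Along the incline, d = h/sinθ = 4.191/sin22.4° ≈ 11.0 m.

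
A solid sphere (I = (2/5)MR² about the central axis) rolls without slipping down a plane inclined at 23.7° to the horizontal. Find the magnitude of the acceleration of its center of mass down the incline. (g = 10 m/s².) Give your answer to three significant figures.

a ≈ 2.87 m/s²

With I = (2/5)MR², the ratio k = I/(MR²) is 0.4.
Along the incline Mg sinθ − f = Ma, and torque about the center fR = Iα = kMR²(a/R) gives f = kMa.
Eliminating f: Mg sinθ = (1+k)Ma, so a = g sinθ/(1+k) = 10 × sin23.7° / 1.4 ≈ 2.87 m/s².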